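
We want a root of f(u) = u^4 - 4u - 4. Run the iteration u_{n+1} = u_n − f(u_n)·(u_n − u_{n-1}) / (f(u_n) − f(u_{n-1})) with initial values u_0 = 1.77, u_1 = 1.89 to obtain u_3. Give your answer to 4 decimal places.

f(1.77) = -1.264938, f(1.89) = 1.199898
u_2 = 1.890000 − 1.199898·(1.890000 − 1.770000) / (1.199898 − (-1.264938)) = 1.890000 − (0.143988)/(2.464836) = 1.831583
f(1.831583) = -0.072341
u_3 = 1.831583 − (-0.072341)·(1.831583 − 1.890000) / (-0.072341 − 1.199898) = 1.831583 − (0.004226)/(-1.272239) = 1.834905

1.8349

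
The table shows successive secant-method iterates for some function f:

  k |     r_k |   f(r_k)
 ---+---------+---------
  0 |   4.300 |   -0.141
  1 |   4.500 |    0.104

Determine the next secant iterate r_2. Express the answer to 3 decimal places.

r_2 = 4.500 − 0.104·(4.500 − 4.300) / (0.104 − (-0.141))
   = 4.500 − (0.02080)/(0.24500) = 4.41510

4.415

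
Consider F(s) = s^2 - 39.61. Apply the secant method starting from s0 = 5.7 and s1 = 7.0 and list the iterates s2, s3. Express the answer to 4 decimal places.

6.2606, 6.2919

F(5.7) = -7.120000, F(7.0) = 9.390000
s2 = 7.000000 − 9.390000·(7.000000 − 5.700000) / (9.390000 − (-7.120000)) = 7.000000 − (12.207000)/(16.510000) = 6.260630
F(6.260630) = -0.414513
s3 = 6.260630 − (-0.414513)·(6.260630 − 7.000000) / (-0.414513 − 9.390000) = 6.260630 − (0.306479)/(-9.804513) = 6.291889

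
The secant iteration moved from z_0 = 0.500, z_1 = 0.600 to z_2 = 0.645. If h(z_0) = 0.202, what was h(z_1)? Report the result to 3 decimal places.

0.063

The secant line through (0.500, 0.202) and (0.600, h(z_1)) crosses zero at z_2 = 0.645.
So (0.500, 0.202), (0.600, h(z_1)), (0.645, 0) are collinear:
h(z_1) = 0.202 · (0.600 − 0.645) / (0.500 − 0.645) = 0.202 · (-0.04500)/(-0.14500) = 0.06269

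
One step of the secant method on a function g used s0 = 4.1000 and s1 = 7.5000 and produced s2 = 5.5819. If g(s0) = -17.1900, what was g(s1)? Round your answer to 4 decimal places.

The secant line through (4.1000, -17.1900) and (7.5000, g(s1)) crosses zero at s2 = 5.5819.
So (4.1000, -17.1900), (7.5000, g(s1)), (5.5819, 0) are collinear:
g(s1) = -17.1900 · (7.5000 − 5.5819) / (4.1000 − 5.5819) = -17.1900 · (1.918100)/(-1.481900) = 22.249908

22.2499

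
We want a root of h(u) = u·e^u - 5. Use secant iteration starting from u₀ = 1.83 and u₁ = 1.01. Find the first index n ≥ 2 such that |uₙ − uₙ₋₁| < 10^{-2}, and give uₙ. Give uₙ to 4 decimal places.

h(1.83) = 6.408013, h(1.01) = -2.226943
u₂ = 1.010000 − (-2.226943)·(-0.820000)/(-8.634956) = 1.221477;  |Δ| = 0.211477
h(1.221477) = -0.856514
u₃ = 1.221477 − (-0.856514)·(0.211477)/(1.370429) = 1.353649;  |Δ| = 0.132172
h(1.353649) = 0.240690
u₄ = 1.353649 − 0.240690·(0.132172)/(1.097204) = 1.324655;  |Δ| = 0.028994
h(1.324655) = -0.018122
u₅ = 1.324655 − (-0.018122)·(-0.028994)/(-0.258812) = 1.326685;  |Δ| = 0.002030
|u₅ − u₄| = 0.002030 < 10^{-2}

n = 5, uₙ = 1.3267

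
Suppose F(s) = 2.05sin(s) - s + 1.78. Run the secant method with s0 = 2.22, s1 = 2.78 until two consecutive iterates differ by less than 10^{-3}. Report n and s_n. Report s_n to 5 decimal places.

n = 4, s_n = 2.68459

F(2.22) = 1.1929592, F(2.78) = -0.2747831
s2 = 2.7800000 − (-0.2747831)·(0.5600000)/(-1.4677423) = 2.6751597;  |Δ| = 0.1048403
F(2.6751597) = 0.0267317
s3 = 2.6751597 − 0.0267317·(-0.1048403)/(0.3015148) = 2.6844546;  |Δ| = 0.0092949
F(2.6844546) = 0.0003780
s4 = 2.6844546 − 0.0003780·(0.0092949)/(-0.0263537) = 2.6845880;  |Δ| = 0.0001333
|s4 − s3| = 0.0001333 < 10^{-3}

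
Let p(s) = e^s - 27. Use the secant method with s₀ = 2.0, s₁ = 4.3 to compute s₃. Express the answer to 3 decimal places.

p(2.0) = -19.61094, p(4.3) = 46.69979
s₂ = 4.30000 − 46.69979·(4.30000 − 2.00000) / (46.69979 − (-19.61094)) = 4.30000 − (107.40953)/(66.31074) = 2.68021
p(2.68021) = -12.41186
s₃ = 2.68021 − (-12.41186)·(2.68021 − 4.30000) / (-12.41186 − 46.69979) = 2.68021 − (20.10461)/(-59.11165) = 3.02032

3.020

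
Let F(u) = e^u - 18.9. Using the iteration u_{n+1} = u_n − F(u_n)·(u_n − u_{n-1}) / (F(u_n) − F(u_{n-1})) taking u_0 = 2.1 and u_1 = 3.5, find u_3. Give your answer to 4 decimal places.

2.8770

F(2.1) = -10.733830, F(3.5) = 14.215452
u_2 = 3.500000 − 14.215452·(3.500000 − 2.100000) / (14.215452 − (-10.733830)) = 3.500000 − (19.901633)/(24.949282) = 2.702316
F(2.702316) = -3.985761
u_3 = 2.702316 − (-3.985761)·(2.702316 − 3.500000) / (-3.985761 − 14.215452) = 2.702316 − (3.179376)/(-18.201213) = 2.876996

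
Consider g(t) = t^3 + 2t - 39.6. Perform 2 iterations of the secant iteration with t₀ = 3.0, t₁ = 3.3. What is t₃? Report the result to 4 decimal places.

3.2130

g(3.0) = -6.600000, g(3.3) = 2.937000
t₂ = 3.300000 − 2.937000·(3.300000 − 3.000000) / (2.937000 − (-6.600000)) = 3.300000 − (0.881100)/(9.537000) = 3.207612
g(3.207612) = -0.182364
t₃ = 3.207612 − (-0.182364)·(3.207612 − 3.300000) / (-0.182364 − 2.937000) = 3.207612 − (0.016848)/(-3.119364) = 3.213014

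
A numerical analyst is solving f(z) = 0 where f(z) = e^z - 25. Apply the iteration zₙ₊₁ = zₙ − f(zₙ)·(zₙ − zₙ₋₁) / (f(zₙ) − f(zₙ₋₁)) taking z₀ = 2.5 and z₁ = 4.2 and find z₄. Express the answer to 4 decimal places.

3.2423

f(2.5) = -12.817506, f(4.2) = 41.686331
z₂ = 4.200000 − 41.686331·(4.200000 − 2.500000) / (41.686331 − (-12.817506)) = 4.200000 − (70.866763)/(54.503837) = 2.899784
f(2.899784) = -6.829780
z₃ = 2.899784 − (-6.829780)·(2.899784 − 4.200000) / (-6.829780 − 41.686331) = 2.899784 − (8.880190)/(-48.516111) = 3.082820
f(3.082820) = -3.180155
z₄ = 3.082820 − (-3.180155)·(3.082820 − 2.899784) / (-3.180155 − (-6.829780)) = 3.082820 − (-0.582083)/(3.649625) = 3.242311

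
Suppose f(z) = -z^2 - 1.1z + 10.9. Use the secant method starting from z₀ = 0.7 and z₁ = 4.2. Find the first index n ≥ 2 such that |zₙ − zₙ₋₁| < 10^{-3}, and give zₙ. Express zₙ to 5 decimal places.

f(0.7) = 9.6400000, f(4.2) = -11.3600000
z₂ = 4.2000000 − (-11.3600000)·(3.5000000)/(-21.0000000) = 2.3066667;  |Δ| = 1.8933333
f(2.3066667) = 3.0419556
z₃ = 2.3066667 − 3.0419556·(-1.8933333)/(14.4019556) = 2.7065732;  |Δ| = 0.3999065
f(2.7065732) = 0.5972311
z₄ = 2.7065732 − 0.5972311·(0.3999065)/(-2.4447244) = 2.8042679;  |Δ| = 0.0976947
f(2.8042679) = -0.0486130
z₅ = 2.8042679 − (-0.0486130)·(0.0976947)/(-0.6458441) = 2.7969144;  |Δ| = 0.0073535
f(2.7969144) = 0.0006643
z₆ = 2.7969144 − 0.0006643·(-0.0073535)/(0.0492773) = 2.7970135;  |Δ| = 0.0000991
|z₆ − z₅| = 0.0000991 < 10^{-3}

n = 6, zₙ = 2.79701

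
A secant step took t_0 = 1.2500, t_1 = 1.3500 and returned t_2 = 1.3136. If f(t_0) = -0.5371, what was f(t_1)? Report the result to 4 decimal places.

The secant line through (1.2500, -0.5371) and (1.3500, f(t_1)) crosses zero at t_2 = 1.3136.
So (1.2500, -0.5371), (1.3500, f(t_1)), (1.3136, 0) are collinear:
f(t_1) = -0.5371 · (1.3500 − 1.3136) / (1.2500 − 1.3136) = -0.5371 · (0.036400)/(-0.063600) = 0.307397

0.3074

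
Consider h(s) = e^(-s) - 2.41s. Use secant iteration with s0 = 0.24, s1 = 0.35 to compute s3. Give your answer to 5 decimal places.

0.30566

h(0.24) = 0.2082279, h(0.35) = -0.1388119
s2 = 0.3500000 − (-0.1388119)·(0.3500000 − 0.2400000) / (-0.1388119 − 0.2082279) = 0.3500000 − (-0.0152693)/(-0.3470398) = 0.3060013
h(0.3060013) = -0.0010774
s3 = 0.3060013 − (-0.0010774)·(0.3060013 − 0.3500000) / (-0.0010774 − (-0.1388119)) = 0.3060013 − (0.0000474)/(0.1377345) = 0.3056571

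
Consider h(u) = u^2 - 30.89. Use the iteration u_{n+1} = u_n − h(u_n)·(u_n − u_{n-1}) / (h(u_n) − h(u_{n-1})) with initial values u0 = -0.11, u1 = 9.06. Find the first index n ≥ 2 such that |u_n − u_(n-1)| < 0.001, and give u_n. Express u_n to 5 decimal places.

h(-0.11) = -30.8779000, h(9.06) = 51.1936000
u2 = 9.0600000 − 51.1936000·(9.1700000)/(82.0715000) = 3.3400447;  |Δ| = 5.7199553
h(3.3400447) = -19.7341015
u3 = 3.3400447 − (-19.7341015)·(-5.7199553)/(-70.9277015) = 4.9314988;  |Δ| = 1.5914541
h(4.9314988) = -6.5703201
u4 = 4.9314988 − (-6.5703201)·(1.5914541)/(13.1637814) = 5.7258269;  |Δ| = 0.7943282
h(5.7258269) = 1.8950941
u5 = 5.7258269 − 1.8950941·(0.7943282)/(8.4654141) = 5.5480061;  |Δ| = 0.1778208
h(5.5480061) = -0.1096278
u6 = 5.5480061 − (-0.1096278)·(-0.1778208)/(-2.0047219) = 5.5577302;  |Δ| = 0.0097241
h(5.5577302) = -0.0016346
u7 = 5.5577302 − (-0.0016346)·(0.0097241)/(0.1079932) = 5.5578774;  |Δ| = 0.0001472
|u7 − u6| = 0.0001472 < 0.001

n = 7, u_n = 5.55788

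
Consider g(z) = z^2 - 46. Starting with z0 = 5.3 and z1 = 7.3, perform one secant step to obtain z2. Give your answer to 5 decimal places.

6.72143

g(5.3) = -17.9100000, g(7.3) = 7.2900000
z2 = 7.3000000 − 7.2900000·(7.3000000 − 5.3000000) / (7.2900000 − (-17.9100000)) = 7.3000000 − (14.5800000)/(25.2000000) = 6.7214286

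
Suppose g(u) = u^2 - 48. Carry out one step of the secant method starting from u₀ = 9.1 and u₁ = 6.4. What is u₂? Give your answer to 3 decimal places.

g(9.1) = 34.81000, g(6.4) = -7.04000
u₂ = 6.40000 − (-7.04000)·(6.40000 − 9.10000) / (-7.04000 − 34.81000) = 6.40000 − (19.00800)/(-41.85000) = 6.85419

6.854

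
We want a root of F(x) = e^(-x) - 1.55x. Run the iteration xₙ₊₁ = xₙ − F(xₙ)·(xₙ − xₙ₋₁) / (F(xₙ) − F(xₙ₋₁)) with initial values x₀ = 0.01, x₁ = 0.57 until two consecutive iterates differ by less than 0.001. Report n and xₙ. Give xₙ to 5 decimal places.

n = 4, xₙ = 0.42274

F(0.01) = 0.9745498, F(0.57) = -0.3179746
x₂ = 0.5700000 − (-0.3179746)·(0.5600000)/(-1.2925244) = 0.4322341;  |Δ| = 0.1377659
F(0.4322341) = -0.0209055
x₃ = 0.4322341 − (-0.0209055)·(-0.1377659)/(0.2970691) = 0.4225392;  |Δ| = 0.0096949
F(0.4225392) = 0.0004448
x₄ = 0.4225392 − 0.0004448·(-0.0096949)/(0.0213503) = 0.4227412;  |Δ| = 0.0002020
|x₄ − x₃| = 0.0002020 < 0.001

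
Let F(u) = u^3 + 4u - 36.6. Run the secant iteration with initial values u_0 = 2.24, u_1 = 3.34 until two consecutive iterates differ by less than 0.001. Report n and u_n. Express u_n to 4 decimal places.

F(2.24) = -16.400576, F(3.34) = 14.019704
u_2 = 3.340000 − 14.019704·(1.100000)/(30.420280) = 2.833046;  |Δ| = 0.506954
F(2.833046) = -2.529357
u_3 = 2.833046 − (-2.529357)·(-0.506954)/(-16.549061) = 2.910529;  |Δ| = 0.077483
F(2.910529) = -0.302270
u_4 = 2.910529 − (-0.302270)·(0.077483)/(2.227087) = 2.921045;  |Δ| = 0.010516
F(2.921045) = 0.008018
u_5 = 2.921045 − 0.008018·(0.010516)/(0.310289) = 2.920774;  |Δ| = 0.000272
|u_5 − u_4| = 0.000272 < 0.001

n = 5, u_n = 2.9208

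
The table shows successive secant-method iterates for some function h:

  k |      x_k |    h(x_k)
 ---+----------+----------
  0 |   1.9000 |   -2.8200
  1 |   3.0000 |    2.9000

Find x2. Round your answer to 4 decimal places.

x2 = 3.0000 − 2.9000·(3.0000 − 1.9000) / (2.9000 − (-2.8200))
   = 3.0000 − (3.190000)/(5.720000) = 2.442308

2.4423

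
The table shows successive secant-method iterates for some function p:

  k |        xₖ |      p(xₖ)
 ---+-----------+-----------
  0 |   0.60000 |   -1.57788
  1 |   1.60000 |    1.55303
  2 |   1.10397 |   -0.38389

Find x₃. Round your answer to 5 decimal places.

x₃ = 1.10397 − (-0.38389)·(1.10397 − 1.60000) / (-0.38389 − 1.55303)
   = 1.10397 − (0.1904210)/(-1.9369200) = 1.2022812

1.20228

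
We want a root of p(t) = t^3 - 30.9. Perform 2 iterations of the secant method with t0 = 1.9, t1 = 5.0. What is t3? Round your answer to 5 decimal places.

p(1.9) = -24.0410000, p(5.0) = 94.1000000
t2 = 5.0000000 − 94.1000000·(5.0000000 − 1.9000000) / (94.1000000 − (-24.0410000)) = 5.0000000 − (291.7100000)/(118.1410000) = 2.5308318
p(2.5308318) = -14.6897449
t3 = 2.5308318 − (-14.6897449)·(2.5308318 − 5.0000000) / (-14.6897449 − 94.1000000) = 2.5308318 − (36.2714509)/(-108.7897449) = 2.8642405

2.86424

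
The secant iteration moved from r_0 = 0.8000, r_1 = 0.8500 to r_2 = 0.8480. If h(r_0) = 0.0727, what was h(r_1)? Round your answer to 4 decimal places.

-0.0030

The secant line through (0.8000, 0.0727) and (0.8500, h(r_1)) crosses zero at r_2 = 0.8480.
So (0.8000, 0.0727), (0.8500, h(r_1)), (0.8480, 0) are collinear:
h(r_1) = 0.0727 · (0.8500 − 0.8480) / (0.8000 − 0.8480) = 0.0727 · (0.002000)/(-0.048000) = -0.003029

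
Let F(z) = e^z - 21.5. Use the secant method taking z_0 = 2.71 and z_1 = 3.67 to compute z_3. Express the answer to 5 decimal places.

F(2.71) = -6.4707245, F(3.67) = 17.7519059
z_2 = 3.6700000 − 17.7519059·(3.6700000 − 2.7100000) / (17.7519059 − (-6.4707245)) = 3.6700000 − (17.0418296)/(24.2226303) = 2.9664501
F(2.9664501) = -2.0771525
z_3 = 2.9664501 − (-2.0771525)·(2.9664501 − 3.6700000) / (-2.0771525 − 17.7519059) = 2.9664501 − (1.4613805)/(-19.8290583) = 3.0401490

3.04015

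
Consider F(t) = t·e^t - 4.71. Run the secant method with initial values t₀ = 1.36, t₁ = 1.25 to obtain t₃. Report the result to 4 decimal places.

F(1.36) = 0.588823, F(1.25) = -0.347071
t₂ = 1.250000 − (-0.347071)·(1.250000 − 1.360000) / (-0.347071 − 0.588823) = 1.250000 − (0.038178)/(-0.935894) = 1.290793
F(1.290793) = -0.017105
t₃ = 1.290793 − (-0.017105)·(1.290793 − 1.250000) / (-0.017105 − (-0.347071)) = 1.290793 − (-0.000698)/(0.329966) = 1.292908

1.2929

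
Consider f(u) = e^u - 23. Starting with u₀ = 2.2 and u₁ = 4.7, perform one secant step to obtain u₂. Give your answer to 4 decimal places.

2.5462

f(2.2) = -13.974987, f(4.7) = 86.947172
u₂ = 4.700000 − 86.947172·(4.700000 − 2.200000) / (86.947172 − (-13.974987)) = 4.700000 − (217.367931)/(100.922159) = 2.546182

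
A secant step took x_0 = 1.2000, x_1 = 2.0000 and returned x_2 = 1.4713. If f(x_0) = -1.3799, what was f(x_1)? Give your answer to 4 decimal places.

The secant line through (1.2000, -1.3799) and (2.0000, f(x_1)) crosses zero at x_2 = 1.4713.
So (1.2000, -1.3799), (2.0000, f(x_1)), (1.4713, 0) are collinear:
f(x_1) = -1.3799 · (2.0000 − 1.4713) / (1.2000 − 1.4713) = -1.3799 · (0.528700)/(-0.271300) = 2.689101

2.6891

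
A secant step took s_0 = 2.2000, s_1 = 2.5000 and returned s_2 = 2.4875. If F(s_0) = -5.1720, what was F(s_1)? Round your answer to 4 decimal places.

The secant line through (2.2000, -5.1720) and (2.5000, F(s_1)) crosses zero at s_2 = 2.4875.
So (2.2000, -5.1720), (2.5000, F(s_1)), (2.4875, 0) are collinear:
F(s_1) = -5.1720 · (2.5000 − 2.4875) / (2.2000 − 2.4875) = -5.1720 · (0.012500)/(-0.287500) = 0.224870

0.2249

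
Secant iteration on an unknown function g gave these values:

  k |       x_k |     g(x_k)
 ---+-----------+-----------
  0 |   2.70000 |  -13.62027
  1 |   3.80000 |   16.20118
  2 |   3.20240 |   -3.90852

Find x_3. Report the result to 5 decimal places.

3.31855

x_3 = 3.20240 − (-3.90852)·(3.20240 − 3.80000) / (-3.90852 − 16.20118)
   = 3.20240 − (2.3357316)/(-20.1097000) = 3.3185495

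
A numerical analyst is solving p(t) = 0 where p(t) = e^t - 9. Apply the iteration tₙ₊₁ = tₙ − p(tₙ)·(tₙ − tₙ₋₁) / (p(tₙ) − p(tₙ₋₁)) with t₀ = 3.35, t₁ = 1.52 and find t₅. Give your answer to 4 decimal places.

p(3.35) = 19.502734, p(1.52) = -4.427775
t₂ = 1.520000 − (-4.427775)·(1.520000 − 3.350000) / (-4.427775 − 19.502734) = 1.520000 − (8.102828)/(-23.930508) = 1.858598
p(1.858598) = -2.585261
t₃ = 1.858598 − (-2.585261)·(1.858598 − 1.520000) / (-2.585261 − (-4.427775)) = 1.858598 − (-0.875365)/(1.842513) = 2.333691
p(2.333691) = 1.315949
t₄ = 2.333691 − 1.315949·(2.333691 − 1.858598) / (1.315949 − (-2.585261)) = 2.333691 − (0.625198)/(3.901210) = 2.173434
p(2.173434) = -0.211591
t₅ = 2.173434 − (-0.211591)·(2.173434 − 2.333691) / (-0.211591 − 1.315949) = 2.173434 − (0.033909)/(-1.527540) = 2.195632

2.1956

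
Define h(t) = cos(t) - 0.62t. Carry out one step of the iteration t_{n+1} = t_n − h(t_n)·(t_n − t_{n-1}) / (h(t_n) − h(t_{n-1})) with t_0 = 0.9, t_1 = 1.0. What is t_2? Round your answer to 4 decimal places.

h(0.9) = 0.063610, h(1.0) = -0.079698
t_2 = 1.000000 − (-0.079698)·(1.000000 − 0.900000) / (-0.079698 − 0.063610) = 1.000000 − (-0.007970)/(-0.143308) = 0.944387

0.9444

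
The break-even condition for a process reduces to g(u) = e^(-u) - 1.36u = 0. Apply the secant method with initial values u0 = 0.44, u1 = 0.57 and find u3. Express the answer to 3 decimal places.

g(0.44) = 0.04564, g(0.57) = -0.20967
u2 = 0.57000 − (-0.20967)·(0.57000 − 0.44000) / (-0.20967 − 0.04564) = 0.57000 − (-0.02726)/(-0.25531) = 0.46324
g(0.46324) = -0.00076
u3 = 0.46324 − (-0.00076)·(0.46324 − 0.57000) / (-0.00076 − (-0.20967)) = 0.46324 − (0.00008)/(0.20892) = 0.46285

0.463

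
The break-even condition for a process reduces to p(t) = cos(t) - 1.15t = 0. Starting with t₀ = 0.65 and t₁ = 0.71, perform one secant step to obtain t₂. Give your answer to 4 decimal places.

p(0.65) = 0.048584, p(0.71) = -0.058138
t₂ = 0.710000 − (-0.058138)·(0.710000 − 0.650000) / (-0.058138 − 0.048584) = 0.710000 − (-0.003488)/(-0.106722) = 0.677314

0.6773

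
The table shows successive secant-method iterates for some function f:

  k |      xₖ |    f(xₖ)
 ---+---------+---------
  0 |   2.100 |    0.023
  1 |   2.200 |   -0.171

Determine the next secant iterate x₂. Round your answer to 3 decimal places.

x₂ = 2.200 − (-0.171)·(2.200 − 2.100) / (-0.171 − 0.023)
   = 2.200 − (-0.01710)/(-0.19400) = 2.11186

2.112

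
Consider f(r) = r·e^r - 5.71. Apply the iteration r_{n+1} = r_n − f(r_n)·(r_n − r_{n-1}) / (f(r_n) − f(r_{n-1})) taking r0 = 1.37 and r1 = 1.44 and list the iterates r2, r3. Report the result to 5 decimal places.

1.40249, 1.40333

f(1.37) = -0.3185695, f(1.44) = 0.3678020
r2 = 1.4400000 − 0.3678020·(1.4400000 − 1.3700000) / (0.3678020 − (-0.3185695)) = 1.4400000 − (0.0257461)/(0.6863715) = 1.4024895
f(1.4024895) = -0.0084483
r3 = 1.4024895 − (-0.0084483)·(1.4024895 − 1.4400000) / (-0.0084483 − 0.3678020) = 1.4024895 − (0.0003169)/(-0.3762502) = 1.4033318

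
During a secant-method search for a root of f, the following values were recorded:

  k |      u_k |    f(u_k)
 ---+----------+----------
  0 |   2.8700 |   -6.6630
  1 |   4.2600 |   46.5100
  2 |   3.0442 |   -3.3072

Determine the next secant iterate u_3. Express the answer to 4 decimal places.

3.1249

u_3 = 3.0442 − (-3.3072)·(3.0442 − 4.2600) / (-3.3072 − 46.5100)
   = 3.0442 − (4.020894)/(-49.817200) = 3.124913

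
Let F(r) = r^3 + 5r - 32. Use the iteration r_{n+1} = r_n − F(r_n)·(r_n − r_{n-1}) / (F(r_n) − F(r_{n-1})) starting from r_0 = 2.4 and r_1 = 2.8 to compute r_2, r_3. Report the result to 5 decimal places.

F(2.4) = -6.1760000, F(2.8) = 3.9520000
r_2 = 2.8000000 − 3.9520000·(2.8000000 − 2.4000000) / (3.9520000 − (-6.1760000)) = 2.8000000 − (1.5808000)/(10.1280000) = 2.6439179
F(2.6439179) = -0.2986275
r_3 = 2.6439179 − (-0.2986275)·(2.6439179 − 2.8000000) / (-0.2986275 − 3.9520000) = 2.6439179 − (0.0466104)/(-4.2506275) = 2.6548834

2.64392, 2.65488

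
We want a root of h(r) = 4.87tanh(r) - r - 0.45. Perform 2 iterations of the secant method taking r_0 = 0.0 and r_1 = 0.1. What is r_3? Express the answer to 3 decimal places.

0.117

h(0.0) = -0.45000, h(0.1) = -0.06462
r_2 = 0.10000 − (-0.06462)·(0.10000 − 0.00000) / (-0.06462 − (-0.45000)) = 0.10000 − (-0.00646)/(0.38538) = 0.11677
h(0.11677) = -0.00068
r_3 = 0.11677 − (-0.00068)·(0.11677 − 0.10000) / (-0.00068 − (-0.06462)) = 0.11677 − (-0.00001)/(0.06393) = 0.11695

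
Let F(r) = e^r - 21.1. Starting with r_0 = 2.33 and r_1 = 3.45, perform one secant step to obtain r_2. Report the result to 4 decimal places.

2.9011

F(2.33) = -10.822058, F(3.45) = 10.400392
r_2 = 3.450000 − 10.400392·(3.450000 − 2.330000) / (10.400392 − (-10.822058)) = 3.450000 − (11.648439)/(21.222451) = 2.901127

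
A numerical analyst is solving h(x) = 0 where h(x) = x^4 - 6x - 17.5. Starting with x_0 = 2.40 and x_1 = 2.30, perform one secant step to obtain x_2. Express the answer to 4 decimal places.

2.3722

h(2.40) = 1.277600, h(2.30) = -3.315900
x_2 = 2.300000 − (-3.315900)·(2.300000 − 2.400000) / (-3.315900 − 1.277600) = 2.300000 − (0.331590)/(-4.593500) = 2.372187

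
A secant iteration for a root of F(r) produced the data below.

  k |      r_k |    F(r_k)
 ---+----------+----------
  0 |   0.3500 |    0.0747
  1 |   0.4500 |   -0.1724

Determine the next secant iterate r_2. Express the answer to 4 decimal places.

0.3802

r_2 = 0.4500 − (-0.1724)·(0.4500 − 0.3500) / (-0.1724 − 0.0747)
   = 0.4500 − (-0.017240)/(-0.247100) = 0.380231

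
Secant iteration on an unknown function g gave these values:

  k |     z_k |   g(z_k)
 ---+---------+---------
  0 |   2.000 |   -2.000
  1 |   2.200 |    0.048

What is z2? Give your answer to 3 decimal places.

z2 = 2.200 − 0.048·(2.200 − 2.000) / (0.048 − (-2.000))
   = 2.200 − (0.00960)/(2.04800) = 2.19531

2.195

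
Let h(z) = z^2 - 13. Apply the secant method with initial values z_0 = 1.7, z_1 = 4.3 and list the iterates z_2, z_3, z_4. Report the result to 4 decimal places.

h(1.7) = -10.110000, h(4.3) = 5.490000
z_2 = 4.300000 − 5.490000·(4.300000 − 1.700000) / (5.490000 − (-10.110000)) = 4.300000 − (14.274000)/(15.600000) = 3.385000
h(3.385000) = -1.541775
z_3 = 3.385000 − (-1.541775)·(3.385000 − 4.300000) / (-1.541775 − 5.490000) = 3.385000 − (1.410724)/(-7.031775) = 3.585621
h(3.585621) = -0.143320
z_4 = 3.585621 − (-0.143320)·(3.585621 − 3.385000) / (-0.143320 − (-1.541775)) = 3.585621 − (-0.028753)/(1.398455) = 3.606182

3.3850, 3.5856, 3.6062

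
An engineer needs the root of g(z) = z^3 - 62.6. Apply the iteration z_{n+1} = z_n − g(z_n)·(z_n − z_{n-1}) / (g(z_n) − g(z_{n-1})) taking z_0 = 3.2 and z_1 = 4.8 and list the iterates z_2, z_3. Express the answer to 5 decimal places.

3.81332, 3.94124

g(3.2) = -29.8320000, g(4.8) = 47.9920000
z_2 = 4.8000000 − 47.9920000·(4.8000000 − 3.2000000) / (47.9920000 − (-29.8320000)) = 4.8000000 − (76.7872000)/(77.8240000) = 3.8133224
g(3.8133224) = -7.1488493
z_3 = 3.8133224 − (-7.1488493)·(3.8133224 − 4.8000000) / (-7.1488493 − 47.9920000) = 3.8133224 − (7.0536097)/(-55.1408493) = 3.9412422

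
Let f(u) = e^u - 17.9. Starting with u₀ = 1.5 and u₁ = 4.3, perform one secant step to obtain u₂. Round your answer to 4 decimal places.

f(1.5) = -13.418311, f(4.3) = 55.799794
u₂ = 4.300000 − 55.799794·(4.300000 − 1.500000) / (55.799794 − (-13.418311)) = 4.300000 − (156.239422)/(69.218105) = 2.042795

2.0428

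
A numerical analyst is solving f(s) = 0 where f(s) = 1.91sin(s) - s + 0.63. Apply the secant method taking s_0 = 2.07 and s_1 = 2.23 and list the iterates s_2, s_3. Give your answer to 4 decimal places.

2.1859, 2.1878

f(2.07) = 0.236911, f(2.23) = -0.090183
s_2 = 2.230000 − (-0.090183)·(2.230000 − 2.070000) / (-0.090183 − 0.236911) = 2.230000 − (-0.014429)/(-0.327094) = 2.185887
f(2.185887) = 0.004051
s_3 = 2.185887 − 0.004051·(2.185887 − 2.230000) / (0.004051 − (-0.090183)) = 2.185887 − (-0.000179)/(0.094234) = 2.187783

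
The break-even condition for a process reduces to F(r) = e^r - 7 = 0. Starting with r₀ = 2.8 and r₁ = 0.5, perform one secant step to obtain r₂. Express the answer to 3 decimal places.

F(2.8) = 9.44465, F(0.5) = -5.35128
r₂ = 0.50000 − (-5.35128)·(0.50000 − 2.80000) / (-5.35128 − 9.44465) = 0.50000 − (12.30794)/(-14.79593) = 1.33185

1.332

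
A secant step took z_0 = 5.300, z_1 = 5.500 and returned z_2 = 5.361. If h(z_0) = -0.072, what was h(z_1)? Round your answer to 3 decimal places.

0.164

The secant line through (5.300, -0.072) and (5.500, h(z_1)) crosses zero at z_2 = 5.361.
So (5.300, -0.072), (5.500, h(z_1)), (5.361, 0) are collinear:
h(z_1) = -0.072 · (5.500 − 5.361) / (5.300 − 5.361) = -0.072 · (0.13900)/(-0.06100) = 0.16407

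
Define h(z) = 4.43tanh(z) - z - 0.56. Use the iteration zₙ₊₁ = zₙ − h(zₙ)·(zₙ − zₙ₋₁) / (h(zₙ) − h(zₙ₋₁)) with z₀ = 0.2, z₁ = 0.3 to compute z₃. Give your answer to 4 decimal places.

0.1652

h(0.2) = 0.114373, h(0.3) = 0.430515
z₂ = 0.300000 − 0.430515·(0.300000 − 0.200000) / (0.430515 − 0.114373) = 0.300000 − (0.043051)/(0.316142) = 0.163822
h(0.163822) = -0.004513
z₃ = 0.163822 − (-0.004513)·(0.163822 − 0.300000) / (-0.004513 − 0.430515) = 0.163822 − (0.000615)/(-0.435027) = 0.165235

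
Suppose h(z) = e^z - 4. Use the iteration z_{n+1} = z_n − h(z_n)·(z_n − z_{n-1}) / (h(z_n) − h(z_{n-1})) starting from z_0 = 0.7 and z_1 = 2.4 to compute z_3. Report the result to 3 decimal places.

h(0.7) = -1.98625, h(2.4) = 7.02318
z_2 = 2.40000 − 7.02318·(2.40000 − 0.70000) / (7.02318 − (-1.98625)) = 2.40000 − (11.93940)/(9.00942) = 1.07479
h(1.07479) = -1.07063
z_3 = 1.07479 − (-1.07063)·(1.07479 − 2.40000) / (-1.07063 − 7.02318) = 1.07479 − (1.41881)/(-8.09381) = 1.25008

1.250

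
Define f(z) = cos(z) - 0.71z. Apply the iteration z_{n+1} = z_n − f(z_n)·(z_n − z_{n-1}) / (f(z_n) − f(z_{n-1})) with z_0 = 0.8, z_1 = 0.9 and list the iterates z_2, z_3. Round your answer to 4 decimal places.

0.8881, 0.8883

f(0.8) = 0.128707, f(0.9) = -0.017390
z_2 = 0.900000 − (-0.017390)·(0.900000 − 0.800000) / (-0.017390 − 0.128707) = 0.900000 − (-0.001739)/(-0.146097) = 0.888097
f(0.888097) = 0.000341
z_3 = 0.888097 − 0.000341·(0.888097 − 0.900000) / (0.000341 − (-0.017390)) = 0.888097 − (-0.000004)/(0.017731) = 0.888326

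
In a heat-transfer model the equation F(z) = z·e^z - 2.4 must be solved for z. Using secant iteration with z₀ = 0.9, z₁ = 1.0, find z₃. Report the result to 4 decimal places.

F(0.9) = -0.186357, F(1.0) = 0.318282
z₂ = 1.000000 − 0.318282·(1.000000 − 0.900000) / (0.318282 − (-0.186357)) = 1.000000 − (0.031828)/(0.504639) = 0.936929
F(0.936929) = -0.008835
z₃ = 0.936929 − (-0.008835)·(0.936929 − 1.000000) / (-0.008835 − 0.318282) = 0.936929 − (0.000557)/(-0.327116) = 0.938632

0.9386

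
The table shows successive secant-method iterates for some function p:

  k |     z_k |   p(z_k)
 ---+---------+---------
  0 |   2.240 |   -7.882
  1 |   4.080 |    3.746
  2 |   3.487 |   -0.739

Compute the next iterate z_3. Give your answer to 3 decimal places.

z_3 = 3.487 − (-0.739)·(3.487 − 4.080) / (-0.739 − 3.746)
   = 3.487 − (0.43823)/(-4.48500) = 3.58471

3.585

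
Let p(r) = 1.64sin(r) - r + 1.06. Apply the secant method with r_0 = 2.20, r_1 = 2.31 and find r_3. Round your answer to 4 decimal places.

p(2.20) = 0.185934, p(2.31) = -0.038031
r_2 = 2.310000 − (-0.038031)·(2.310000 − 2.200000) / (-0.038031 − 0.185934) = 2.310000 − (-0.004183)/(-0.223965) = 2.291321
p(2.291321) = 0.001073
r_3 = 2.291321 − 0.001073·(2.291321 − 2.310000) / (0.001073 − (-0.038031)) = 2.291321 − (-0.000020)/(0.039104) = 2.291833

2.2918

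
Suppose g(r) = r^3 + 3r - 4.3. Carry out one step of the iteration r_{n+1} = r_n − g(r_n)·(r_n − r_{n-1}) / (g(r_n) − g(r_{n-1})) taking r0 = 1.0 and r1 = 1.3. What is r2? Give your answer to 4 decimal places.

1.0429

g(1.0) = -0.300000, g(1.3) = 1.797000
r2 = 1.300000 − 1.797000·(1.300000 − 1.000000) / (1.797000 − (-0.300000)) = 1.300000 − (0.539100)/(2.097000) = 1.042918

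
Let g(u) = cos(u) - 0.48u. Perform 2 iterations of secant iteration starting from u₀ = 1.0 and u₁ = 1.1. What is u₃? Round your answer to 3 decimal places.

1.045

g(1.0) = 0.06030, g(1.1) = -0.07440
u₂ = 1.10000 − (-0.07440)·(1.10000 − 1.00000) / (-0.07440 − 0.06030) = 1.10000 − (-0.00744)/(-0.13471) = 1.04477
g(1.04477) = 0.00062
u₃ = 1.04477 − 0.00062·(1.04477 − 1.10000) / (0.00062 − (-0.07440)) = 1.04477 − (-0.00003)/(0.07502) = 1.04522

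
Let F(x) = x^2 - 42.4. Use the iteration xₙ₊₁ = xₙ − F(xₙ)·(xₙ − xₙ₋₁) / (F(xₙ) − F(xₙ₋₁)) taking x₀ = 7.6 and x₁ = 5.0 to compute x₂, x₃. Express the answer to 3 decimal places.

F(7.6) = 15.36000, F(5.0) = -17.40000
x₂ = 5.00000 − (-17.40000)·(5.00000 − 7.60000) / (-17.40000 − 15.36000) = 5.00000 − (45.24000)/(-32.76000) = 6.38095
F(6.38095) = -1.68345
x₃ = 6.38095 − (-1.68345)·(6.38095 − 5.00000) / (-1.68345 − (-17.40000)) = 6.38095 − (-2.32476)/(15.71655) = 6.52887

6.381, 6.529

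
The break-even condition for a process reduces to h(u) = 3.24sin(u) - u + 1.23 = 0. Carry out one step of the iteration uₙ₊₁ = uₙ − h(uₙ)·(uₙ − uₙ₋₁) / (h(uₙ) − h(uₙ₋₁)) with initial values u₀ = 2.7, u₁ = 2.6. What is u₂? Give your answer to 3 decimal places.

2.678

h(2.7) = -0.08529, h(2.6) = 0.30022
u₂ = 2.60000 − 0.30022·(2.60000 − 2.70000) / (0.30022 − (-0.08529)) = 2.60000 − (-0.03002)/(0.38551) = 2.67788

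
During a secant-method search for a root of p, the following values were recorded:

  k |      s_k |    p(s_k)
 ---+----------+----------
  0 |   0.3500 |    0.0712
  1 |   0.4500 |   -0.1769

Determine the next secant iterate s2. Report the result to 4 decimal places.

s2 = 0.4500 − (-0.1769)·(0.4500 − 0.3500) / (-0.1769 − 0.0712)
   = 0.4500 − (-0.017690)/(-0.248100) = 0.378698

0.3787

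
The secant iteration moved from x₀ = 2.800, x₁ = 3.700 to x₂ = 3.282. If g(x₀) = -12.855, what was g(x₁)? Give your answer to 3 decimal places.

11.148

The secant line through (2.800, -12.855) and (3.700, g(x₁)) crosses zero at x₂ = 3.282.
So (2.800, -12.855), (3.700, g(x₁)), (3.282, 0) are collinear:
g(x₁) = -12.855 · (3.700 − 3.282) / (2.800 − 3.282) = -12.855 · (0.41800)/(-0.48200) = 11.14811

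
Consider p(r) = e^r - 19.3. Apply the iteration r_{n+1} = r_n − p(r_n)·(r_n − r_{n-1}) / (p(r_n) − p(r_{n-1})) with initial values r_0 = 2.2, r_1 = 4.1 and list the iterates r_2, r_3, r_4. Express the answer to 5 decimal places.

p(2.2) = -10.2749865, p(4.1) = 41.0402876
r_2 = 4.1000000 − 41.0402876·(4.1000000 − 2.2000000) / (41.0402876 − (-10.2749865)) = 4.1000000 − (77.9765464)/(51.3152741) = 2.5804418
p(2.5804418) = -6.0970303
r_3 = 2.5804418 − (-6.0970303)·(2.5804418 − 4.1000000) / (-6.0970303 − 41.0402876) = 2.5804418 − (9.2647925)/(-47.1373179) = 2.7769908
p(2.7769908) = -3.2294119
r_4 = 2.7769908 − (-3.2294119)·(2.7769908 − 2.5804418) / (-3.2294119 − (-6.0970303)) = 2.7769908 − (-0.6347377)/(2.8676184) = 2.9983374

2.58044, 2.77699, 2.99834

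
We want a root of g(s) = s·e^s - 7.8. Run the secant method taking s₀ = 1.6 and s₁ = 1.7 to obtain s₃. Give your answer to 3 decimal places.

1.590

g(1.6) = 0.12485, g(1.7) = 1.50571
s₂ = 1.70000 − 1.50571·(1.70000 − 1.60000) / (1.50571 − 0.12485) = 1.70000 − (0.15057)/(1.38086) = 1.59096
g(1.59096) = 0.00914
s₃ = 1.59096 − 0.00914·(1.59096 − 1.70000) / (0.00914 − 1.50571) = 1.59096 − (-0.00100)/(-1.49657) = 1.59029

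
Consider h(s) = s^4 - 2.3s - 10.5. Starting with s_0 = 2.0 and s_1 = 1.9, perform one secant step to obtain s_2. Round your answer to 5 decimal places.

1.96713

h(2.0) = 0.9000000, h(1.9) = -1.8379000
s_2 = 1.9000000 − (-1.8379000)·(1.9000000 − 2.0000000) / (-1.8379000 − 0.9000000) = 1.9000000 − (0.1837900)/(-2.7379000) = 1.9671281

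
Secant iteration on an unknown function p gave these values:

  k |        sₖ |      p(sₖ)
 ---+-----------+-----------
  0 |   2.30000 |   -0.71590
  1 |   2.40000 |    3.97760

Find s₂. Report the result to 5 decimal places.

s₂ = 2.40000 − 3.97760·(2.40000 − 2.30000) / (3.97760 − (-0.71590))
   = 2.40000 − (0.3977600)/(4.6935000) = 2.3152530

2.31525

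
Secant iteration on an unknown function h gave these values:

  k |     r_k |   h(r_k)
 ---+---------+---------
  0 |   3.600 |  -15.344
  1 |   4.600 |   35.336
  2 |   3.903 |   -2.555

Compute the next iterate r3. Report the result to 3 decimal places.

r3 = 3.903 − (-2.555)·(3.903 − 4.600) / (-2.555 − 35.336)
   = 3.903 − (1.78083)/(-37.89100) = 3.95000

3.950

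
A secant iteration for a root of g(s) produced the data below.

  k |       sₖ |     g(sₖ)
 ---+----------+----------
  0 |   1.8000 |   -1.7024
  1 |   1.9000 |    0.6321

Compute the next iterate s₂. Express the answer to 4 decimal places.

s₂ = 1.9000 − 0.6321·(1.9000 − 1.8000) / (0.6321 − (-1.7024))
   = 1.9000 − (0.063210)/(2.334500) = 1.872924

1.8729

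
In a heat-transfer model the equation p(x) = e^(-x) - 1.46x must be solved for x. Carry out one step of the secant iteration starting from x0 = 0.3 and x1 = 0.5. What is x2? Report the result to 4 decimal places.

p(0.3) = 0.302818, p(0.5) = -0.123469
x2 = 0.500000 − (-0.123469)·(0.500000 − 0.300000) / (-0.123469 − 0.302818) = 0.500000 − (-0.024694)/(-0.426288) = 0.442072

0.4421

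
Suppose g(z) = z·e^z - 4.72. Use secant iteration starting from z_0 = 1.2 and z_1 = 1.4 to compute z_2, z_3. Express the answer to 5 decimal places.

g(1.2) = -0.7358597, g(1.4) = 0.9572800
z_2 = 1.4000000 − 0.9572800·(1.4000000 − 1.2000000) / (0.9572800 − (-0.7358597)) = 1.4000000 − (0.1914560)/(1.6931396) = 1.2869225
g(1.2869225) = -0.0592508
z_3 = 1.2869225 − (-0.0592508)·(1.2869225 − 1.4000000) / (-0.0592508 − 0.9572800) = 1.2869225 − (0.0066999)/(-1.0165307) = 1.2935135

1.28692, 1.29351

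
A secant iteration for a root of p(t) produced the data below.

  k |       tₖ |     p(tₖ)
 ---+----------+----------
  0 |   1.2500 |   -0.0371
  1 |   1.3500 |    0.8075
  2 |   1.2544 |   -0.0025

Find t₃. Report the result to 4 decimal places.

t₃ = 1.2544 − (-0.0025)·(1.2544 − 1.3500) / (-0.0025 − 0.8075)
   = 1.2544 − (0.000239)/(-0.810000) = 1.254695

1.2547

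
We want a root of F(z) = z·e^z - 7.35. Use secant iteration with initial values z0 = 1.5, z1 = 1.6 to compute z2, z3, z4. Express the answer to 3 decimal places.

1.552, 1.554, 1.554

F(1.5) = -0.62747, F(1.6) = 0.57485
z2 = 1.60000 − 0.57485·(1.60000 − 1.50000) / (0.57485 − (-0.62747)) = 1.60000 − (0.05749)/(1.20232) = 1.55219
F(1.55219) = -0.02089
z3 = 1.55219 − (-0.02089)·(1.55219 − 1.60000) / (-0.02089 − 0.57485) = 1.55219 − (0.00100)/(-0.59575) = 1.55386
F(1.55386) = -0.00066
z4 = 1.55386 − (-0.00066)·(1.55386 − 1.55219) / (-0.00066 − (-0.02089)) = 1.55386 − (0.00000)/(0.02023) = 1.55392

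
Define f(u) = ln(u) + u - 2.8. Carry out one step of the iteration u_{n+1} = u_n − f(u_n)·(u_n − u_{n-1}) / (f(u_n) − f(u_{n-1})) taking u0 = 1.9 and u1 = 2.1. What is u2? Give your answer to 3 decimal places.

f(1.9) = -0.25815, f(2.1) = 0.04194
u2 = 2.10000 − 0.04194·(2.10000 − 1.90000) / (0.04194 − (-0.25815)) = 2.10000 − (0.00839)/(0.30008) = 2.07205

2.072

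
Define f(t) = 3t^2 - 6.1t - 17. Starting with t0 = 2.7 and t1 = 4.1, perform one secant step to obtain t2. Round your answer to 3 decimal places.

3.511

f(2.7) = -11.60000, f(4.1) = 8.42000
t2 = 4.10000 − 8.42000·(4.10000 − 2.70000) / (8.42000 − (-11.60000)) = 4.10000 − (11.78800)/(20.02000) = 3.51119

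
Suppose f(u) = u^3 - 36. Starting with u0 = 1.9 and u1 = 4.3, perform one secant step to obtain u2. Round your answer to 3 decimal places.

2.863

f(1.9) = -29.14100, f(4.3) = 43.50700
u2 = 4.30000 − 43.50700·(4.30000 − 1.90000) / (43.50700 − (-29.14100)) = 4.30000 − (104.41680)/(72.64800) = 2.86270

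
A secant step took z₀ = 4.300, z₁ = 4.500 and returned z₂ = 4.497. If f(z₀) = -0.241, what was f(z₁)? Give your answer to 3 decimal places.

The secant line through (4.300, -0.241) and (4.500, f(z₁)) crosses zero at z₂ = 4.497.
So (4.300, -0.241), (4.500, f(z₁)), (4.497, 0) are collinear:
f(z₁) = -0.241 · (4.500 − 4.497) / (4.300 − 4.497) = -0.241 · (0.00300)/(-0.19700) = 0.00367

0.004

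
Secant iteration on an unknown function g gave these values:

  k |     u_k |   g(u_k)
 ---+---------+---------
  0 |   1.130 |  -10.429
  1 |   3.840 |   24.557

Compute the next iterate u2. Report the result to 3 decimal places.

1.938

u2 = 3.840 − 24.557·(3.840 − 1.130) / (24.557 − (-10.429))
   = 3.840 − (66.54947)/(34.98600) = 1.93783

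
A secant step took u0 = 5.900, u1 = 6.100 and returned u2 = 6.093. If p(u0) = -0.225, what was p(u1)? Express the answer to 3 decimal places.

0.008

The secant line through (5.900, -0.225) and (6.100, p(u1)) crosses zero at u2 = 6.093.
So (5.900, -0.225), (6.100, p(u1)), (6.093, 0) are collinear:
p(u1) = -0.225 · (6.100 − 6.093) / (5.900 − 6.093) = -0.225 · (0.00700)/(-0.19300) = 0.00816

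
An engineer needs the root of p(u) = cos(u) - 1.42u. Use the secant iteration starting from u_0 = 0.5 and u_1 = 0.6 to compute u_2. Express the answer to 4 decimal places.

p(0.5) = 0.167583, p(0.6) = -0.026664
u_2 = 0.600000 − (-0.026664)·(0.600000 − 0.500000) / (-0.026664 − 0.167583) = 0.600000 − (-0.002666)/(-0.194247) = 0.586273

0.5863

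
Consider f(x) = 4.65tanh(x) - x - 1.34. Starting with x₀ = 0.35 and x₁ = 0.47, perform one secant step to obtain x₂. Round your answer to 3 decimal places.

f(0.35) = -0.12585, f(0.47) = 0.22763
x₂ = 0.47000 − 0.22763·(0.47000 − 0.35000) / (0.22763 − (-0.12585)) = 0.47000 − (0.02732)/(0.35348) = 0.39272

0.393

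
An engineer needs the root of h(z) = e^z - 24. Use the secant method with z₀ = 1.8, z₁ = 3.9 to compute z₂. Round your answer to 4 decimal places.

h(1.8) = -17.950353, h(3.9) = 25.402449
z₂ = 3.900000 − 25.402449·(3.900000 − 1.800000) / (25.402449 − (-17.950353)) = 3.900000 − (53.345143)/(43.352802) = 2.669511

2.6695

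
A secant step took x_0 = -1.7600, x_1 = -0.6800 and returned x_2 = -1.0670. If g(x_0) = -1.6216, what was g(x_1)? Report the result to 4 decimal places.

0.9056

The secant line through (-1.7600, -1.6216) and (-0.6800, g(x_1)) crosses zero at x_2 = -1.0670.
So (-1.7600, -1.6216), (-0.6800, g(x_1)), (-1.0670, 0) are collinear:
g(x_1) = -1.6216 · (-0.6800 − (-1.0670)) / (-1.7600 − (-1.0670)) = -1.6216 · (0.387000)/(-0.693000) = 0.905569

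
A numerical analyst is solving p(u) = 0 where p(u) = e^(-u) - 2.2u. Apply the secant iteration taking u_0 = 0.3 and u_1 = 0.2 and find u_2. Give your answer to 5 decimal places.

0.32713

p(0.3) = 0.0808182, p(0.2) = 0.3787308
u_2 = 0.2000000 − 0.3787308·(0.2000000 − 0.3000000) / (0.3787308 − 0.0808182) = 0.2000000 − (-0.0378731)/(0.2979125) = 0.3271282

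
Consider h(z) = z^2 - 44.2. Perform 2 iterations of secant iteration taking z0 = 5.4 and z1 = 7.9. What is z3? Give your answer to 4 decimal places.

h(5.4) = -15.040000, h(7.9) = 18.210000
z2 = 7.900000 − 18.210000·(7.900000 − 5.400000) / (18.210000 − (-15.040000)) = 7.900000 − (45.525000)/(33.250000) = 6.530827
h(6.530827) = -1.548298
z3 = 6.530827 − (-1.548298)·(6.530827 − 7.900000) / (-1.548298 − 18.210000) = 6.530827 − (2.119887)/(-19.758298) = 6.638118

6.6381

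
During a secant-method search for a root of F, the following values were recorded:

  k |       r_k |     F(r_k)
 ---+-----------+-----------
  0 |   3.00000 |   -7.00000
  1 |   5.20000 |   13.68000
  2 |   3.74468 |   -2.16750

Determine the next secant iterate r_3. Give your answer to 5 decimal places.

r_3 = 3.74468 − (-2.16750)·(3.74468 − 5.20000) / (-2.16750 − 13.68000)
   = 3.74468 − (3.1544061)/(-15.8475000) = 3.9437276

3.94373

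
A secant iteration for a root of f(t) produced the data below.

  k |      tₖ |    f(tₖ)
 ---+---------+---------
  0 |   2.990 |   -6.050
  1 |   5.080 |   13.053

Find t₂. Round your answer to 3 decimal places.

t₂ = 5.080 − 13.053·(5.080 − 2.990) / (13.053 − (-6.050))
   = 5.080 − (27.28077)/(19.10300) = 3.65191

3.652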